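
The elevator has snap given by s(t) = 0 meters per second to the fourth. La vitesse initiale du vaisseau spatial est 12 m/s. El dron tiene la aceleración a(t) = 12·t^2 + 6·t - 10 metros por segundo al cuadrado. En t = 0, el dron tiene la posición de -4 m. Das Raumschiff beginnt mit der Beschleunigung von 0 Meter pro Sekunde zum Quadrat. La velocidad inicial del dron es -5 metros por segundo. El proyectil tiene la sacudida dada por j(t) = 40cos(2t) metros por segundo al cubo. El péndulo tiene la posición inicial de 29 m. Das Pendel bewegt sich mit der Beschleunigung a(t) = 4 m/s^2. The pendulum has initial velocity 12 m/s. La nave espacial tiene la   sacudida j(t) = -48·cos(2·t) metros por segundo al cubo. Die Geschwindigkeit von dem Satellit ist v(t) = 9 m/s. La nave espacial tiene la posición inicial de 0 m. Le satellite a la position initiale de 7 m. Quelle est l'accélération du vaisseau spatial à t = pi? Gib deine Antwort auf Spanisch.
Debemos encontrar la antiderivada de nuestra ecuación de la sacudida j(t) = -48·cos(2·t) 1 vez. Integrando la sacudida y usando la condición inicial a(0) = 0, obtenemos a(t) = -24·sin(2·t). Tenemos la aceleración a(t) = -24·sin(2·t). Sustituyendo t = pi: a(pi) = 0.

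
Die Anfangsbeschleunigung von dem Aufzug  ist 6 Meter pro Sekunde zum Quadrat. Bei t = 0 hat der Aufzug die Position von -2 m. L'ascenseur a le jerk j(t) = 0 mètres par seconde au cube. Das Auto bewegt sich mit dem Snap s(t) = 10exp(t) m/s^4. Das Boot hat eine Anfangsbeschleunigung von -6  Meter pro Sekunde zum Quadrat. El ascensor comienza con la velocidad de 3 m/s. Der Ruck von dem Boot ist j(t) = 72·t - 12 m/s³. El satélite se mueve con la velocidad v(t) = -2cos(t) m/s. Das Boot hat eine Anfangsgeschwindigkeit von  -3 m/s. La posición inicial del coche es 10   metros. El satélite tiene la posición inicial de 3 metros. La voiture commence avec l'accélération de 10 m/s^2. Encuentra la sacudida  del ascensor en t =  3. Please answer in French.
Nous avons le jerk j(t) = 0. En substituant t = 3: j(3) = 0.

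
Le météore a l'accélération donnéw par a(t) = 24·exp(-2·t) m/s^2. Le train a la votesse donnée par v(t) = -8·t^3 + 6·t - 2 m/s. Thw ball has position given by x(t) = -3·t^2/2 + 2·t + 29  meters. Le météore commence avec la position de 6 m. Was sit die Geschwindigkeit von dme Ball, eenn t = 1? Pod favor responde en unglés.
Starting from position x(t) = -3·t^2/2 + 2·t + 29, we take 1 derivative. The derivative of position gives velocity: v(t) = 2 - 3·t. We have velocity v(t) = 2 - 3·t. Substituting t = 1: v(1) = -1.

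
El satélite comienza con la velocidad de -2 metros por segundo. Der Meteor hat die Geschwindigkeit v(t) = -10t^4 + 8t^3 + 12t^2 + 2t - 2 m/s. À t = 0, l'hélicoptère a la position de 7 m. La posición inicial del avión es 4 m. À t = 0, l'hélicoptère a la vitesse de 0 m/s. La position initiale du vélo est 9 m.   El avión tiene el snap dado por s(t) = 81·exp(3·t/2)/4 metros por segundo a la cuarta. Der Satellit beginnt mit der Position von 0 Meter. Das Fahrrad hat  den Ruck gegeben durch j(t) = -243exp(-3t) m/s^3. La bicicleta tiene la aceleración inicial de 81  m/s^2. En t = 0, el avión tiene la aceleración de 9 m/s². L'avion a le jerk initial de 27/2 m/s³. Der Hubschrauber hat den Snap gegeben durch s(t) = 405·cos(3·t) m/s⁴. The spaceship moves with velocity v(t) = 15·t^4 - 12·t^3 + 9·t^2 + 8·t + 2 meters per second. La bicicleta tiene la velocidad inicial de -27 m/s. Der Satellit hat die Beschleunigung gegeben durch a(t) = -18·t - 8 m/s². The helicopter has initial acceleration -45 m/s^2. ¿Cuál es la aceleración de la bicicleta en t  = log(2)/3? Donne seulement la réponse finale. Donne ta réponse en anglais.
The acceleration at t = log(2)/3 is a = 81/2.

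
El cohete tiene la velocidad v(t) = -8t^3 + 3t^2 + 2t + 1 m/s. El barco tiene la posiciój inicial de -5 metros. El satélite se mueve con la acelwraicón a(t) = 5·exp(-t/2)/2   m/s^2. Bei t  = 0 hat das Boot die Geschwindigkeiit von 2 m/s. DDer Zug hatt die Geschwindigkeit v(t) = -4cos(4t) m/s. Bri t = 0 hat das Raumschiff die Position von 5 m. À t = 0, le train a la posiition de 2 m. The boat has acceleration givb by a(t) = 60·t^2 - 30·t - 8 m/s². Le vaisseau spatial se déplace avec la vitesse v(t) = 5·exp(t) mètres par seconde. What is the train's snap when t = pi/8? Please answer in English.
Starting from velocity v(t) = -4·cos(4·t), we take 3 derivatives. Differentiating velocity, we get acceleration: a(t) = 16·sin(4·t). The derivative of acceleration gives jerk: j(t) = 64·cos(4·t). Taking d/dt of j(t), we find s(t) = -256·sin(4·t). Using s(t) = -256·sin(4·t) and substituting t = pi/8, we find s = -256.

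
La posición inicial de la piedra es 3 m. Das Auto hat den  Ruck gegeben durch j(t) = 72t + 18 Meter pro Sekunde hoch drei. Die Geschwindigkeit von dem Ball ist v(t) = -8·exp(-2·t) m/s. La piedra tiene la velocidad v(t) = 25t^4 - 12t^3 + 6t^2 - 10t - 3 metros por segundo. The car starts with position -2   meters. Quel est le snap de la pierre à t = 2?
Pour résoudre ceci, nous devons prendre 3 dérivées de notre équation de la vitesse v(t) = 25·t^4 - 12·t^3 + 6·t^2 - 10·t - 3. En prenant d/dt de v(t), nous trouvons a(t) = 100·t^3 - 36·t^2 + 12·t - 10. En dérivant l'accélération, nous obtenons le jerk: j(t) = 300·t^2 - 72·t + 12. En dérivant le jerk, nous obtenons le snap: s(t) = 600·t - 72. Nous avons le snap s(t) = 600·t - 72. En substituant t = 2: s(2) = 1128.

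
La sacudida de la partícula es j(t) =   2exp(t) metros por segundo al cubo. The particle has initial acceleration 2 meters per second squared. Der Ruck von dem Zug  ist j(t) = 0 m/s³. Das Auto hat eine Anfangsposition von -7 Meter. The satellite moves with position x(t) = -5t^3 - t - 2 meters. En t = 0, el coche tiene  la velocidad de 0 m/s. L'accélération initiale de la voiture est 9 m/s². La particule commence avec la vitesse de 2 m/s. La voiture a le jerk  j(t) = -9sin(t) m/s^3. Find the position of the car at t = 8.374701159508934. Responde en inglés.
To find the answer, we compute 3 integrals of j(t) = -9·sin(t). Integrating jerk and using the initial condition a(0) = 9, we get a(t) = 9·cos(t). Taking ∫a(t)dt and applying v(0) = 0, we find v(t) = 9·sin(t). The antiderivative of velocity, with x(0) = -7, gives position: x(t) = 2 - 9·cos(t). From the given position equation x(t) = 2 - 9·cos(t), we substitute t = 8.374701159508934 to get x = 6.47753984504554.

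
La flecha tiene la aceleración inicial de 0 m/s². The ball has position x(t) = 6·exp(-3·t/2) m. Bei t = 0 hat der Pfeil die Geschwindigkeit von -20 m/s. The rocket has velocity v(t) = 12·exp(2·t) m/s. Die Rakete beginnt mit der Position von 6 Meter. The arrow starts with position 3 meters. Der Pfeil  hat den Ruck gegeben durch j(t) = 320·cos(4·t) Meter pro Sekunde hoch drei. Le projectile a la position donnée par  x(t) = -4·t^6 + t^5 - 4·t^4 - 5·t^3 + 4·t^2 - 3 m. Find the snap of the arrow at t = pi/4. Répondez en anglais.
To solve this, we need to take 1 derivative of our jerk equation j(t) = 320·cos(4·t). The derivative of jerk gives snap: s(t) = -1280·sin(4·t). We have snap s(t) = -1280·sin(4·t). Substituting t = pi/4: s(pi/4) = 0.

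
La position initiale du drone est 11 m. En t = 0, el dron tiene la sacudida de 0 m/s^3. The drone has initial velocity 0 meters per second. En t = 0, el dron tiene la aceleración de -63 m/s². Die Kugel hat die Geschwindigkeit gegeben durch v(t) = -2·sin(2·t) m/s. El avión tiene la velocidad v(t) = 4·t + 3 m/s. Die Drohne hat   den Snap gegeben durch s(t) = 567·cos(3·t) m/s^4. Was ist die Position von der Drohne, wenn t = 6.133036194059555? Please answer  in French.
Pour résoudre ceci, nous devons prendre 4 primitives de notre équation du snap s(t) = 567·cos(3·t). En prenant ∫s(t)dt et en appliquant j(0) = 0, nous trouvons j(t) = 189·sin(3·t). L'intégrale du jerk est l'accélération. En utilisant a(0) = -63, nous obtenons a(t) = -63·cos(3·t). En intégrant l'accélération et en utilisant la condition initiale v(0) = 0, nous obtenons v(t) = -21·sin(3·t). En prenant ∫v(t)dt et en appliquant x(0) = 11, nous trouvons x(t) = 7·cos(3·t) + 4. Nous avons la position x(t) = 7·cos(3·t) + 4. En substituant t = 6.133036194059555: x(6.133036194059555) = 10.3017670454208.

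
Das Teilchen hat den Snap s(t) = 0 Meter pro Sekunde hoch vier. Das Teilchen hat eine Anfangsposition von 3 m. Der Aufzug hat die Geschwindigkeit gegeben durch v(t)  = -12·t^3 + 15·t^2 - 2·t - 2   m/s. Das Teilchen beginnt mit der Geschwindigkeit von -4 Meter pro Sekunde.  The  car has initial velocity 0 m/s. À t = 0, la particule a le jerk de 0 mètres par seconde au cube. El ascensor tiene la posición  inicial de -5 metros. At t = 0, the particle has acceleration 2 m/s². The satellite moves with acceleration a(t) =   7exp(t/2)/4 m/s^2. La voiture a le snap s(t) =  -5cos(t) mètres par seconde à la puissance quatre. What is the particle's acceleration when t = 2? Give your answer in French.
Nous devons intégrer notre équation du snap s(t) = 0 2 fois. En intégrant le snap et en utilisant la condition initiale j(0) = 0, nous obtenons j(t) = 0. En prenant ∫j(t)dt et en appliquant a(0) = 2, nous trouvons a(t) = 2. En utilisant a(t) = 2 et en substituant t = 2, nous trouvons a = 2.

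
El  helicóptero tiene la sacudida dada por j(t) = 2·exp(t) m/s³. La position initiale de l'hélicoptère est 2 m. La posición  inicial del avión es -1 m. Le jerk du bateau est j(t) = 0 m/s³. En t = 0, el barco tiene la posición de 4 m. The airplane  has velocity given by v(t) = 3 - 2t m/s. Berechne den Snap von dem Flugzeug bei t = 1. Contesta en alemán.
Um dies zu lösen, müssen wir 3 Ableitungen unserer Gleichung für die Geschwindigkeit v(t) = 3 - 2·t nehmen. Durch Ableiten von der Geschwindigkeit erhalten wir die Beschleunigung: a(t) = -2. Durch Ableiten von der Beschleunigung erhalten wir den Ruck: j(t) = 0. Die Ableitung von dem Ruck ergibt den Snap: s(t) = 0. Mit s(t) = 0 und Einsetzen von t = 1, finden wir s = 0.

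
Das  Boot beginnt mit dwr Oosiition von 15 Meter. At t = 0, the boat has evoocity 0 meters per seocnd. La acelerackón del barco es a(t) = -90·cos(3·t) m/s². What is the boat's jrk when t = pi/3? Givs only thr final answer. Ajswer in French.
La réponse est 0.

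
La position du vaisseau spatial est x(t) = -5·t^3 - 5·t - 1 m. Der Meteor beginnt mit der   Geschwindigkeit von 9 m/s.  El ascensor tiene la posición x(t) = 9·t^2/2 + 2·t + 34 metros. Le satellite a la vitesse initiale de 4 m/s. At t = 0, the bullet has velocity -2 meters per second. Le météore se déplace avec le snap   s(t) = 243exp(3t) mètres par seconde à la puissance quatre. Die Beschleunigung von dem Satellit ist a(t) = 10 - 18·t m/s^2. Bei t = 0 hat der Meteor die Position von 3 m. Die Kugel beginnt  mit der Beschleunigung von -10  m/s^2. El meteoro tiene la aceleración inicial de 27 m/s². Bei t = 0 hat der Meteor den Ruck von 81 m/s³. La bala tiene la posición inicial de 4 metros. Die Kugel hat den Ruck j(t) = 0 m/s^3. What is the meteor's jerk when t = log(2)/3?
Starting from snap s(t) = 243·exp(3·t), we take 1 integral. Taking ∫s(t)dt and applying j(0) = 81, we find j(t) = 81·exp(3·t). From the given jerk equation j(t) = 81·exp(3·t), we substitute t = log(2)/3 to get j = 162.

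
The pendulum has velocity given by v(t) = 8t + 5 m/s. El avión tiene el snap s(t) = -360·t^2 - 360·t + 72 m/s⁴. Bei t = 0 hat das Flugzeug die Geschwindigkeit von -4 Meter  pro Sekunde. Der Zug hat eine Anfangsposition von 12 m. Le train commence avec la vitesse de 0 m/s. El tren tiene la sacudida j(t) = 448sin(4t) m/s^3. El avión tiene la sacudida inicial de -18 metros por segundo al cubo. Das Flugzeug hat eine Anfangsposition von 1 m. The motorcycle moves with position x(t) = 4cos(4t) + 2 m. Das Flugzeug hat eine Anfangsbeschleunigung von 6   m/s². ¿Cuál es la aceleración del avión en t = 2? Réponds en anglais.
To solve this, we need to take 2 antiderivatives of our snap equation s(t) = -360·t^2 - 360·t + 72. Finding the integral of s(t) and using j(0) = -18: j(t) = -120·t^3 - 180·t^2 + 72·t - 18. The integral of jerk, with a(0) = 6, gives acceleration: a(t) = -30·t^4 - 60·t^3 + 36·t^2 - 18·t + 6. We have acceleration a(t) = -30·t^4 - 60·t^3 + 36·t^2 - 18·t + 6. Substituting t = 2: a(2) = -846.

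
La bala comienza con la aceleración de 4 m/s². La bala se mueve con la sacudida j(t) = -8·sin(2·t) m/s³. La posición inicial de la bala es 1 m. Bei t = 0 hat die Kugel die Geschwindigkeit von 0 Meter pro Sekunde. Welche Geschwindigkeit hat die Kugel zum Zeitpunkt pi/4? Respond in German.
Ausgehend von dem Ruck j(t) = -8·sin(2·t), nehmen wir 2 Integrale. Das Integral von dem Ruck ist die Beschleunigung. Mit a(0) = 4 erhalten wir a(t) = 4·cos(2·t). Die Stammfunktion von der Beschleunigung, mit v(0) = 0, ergibt die Geschwindigkeit: v(t) = 2·sin(2·t). Aus der Gleichung für die Geschwindigkeit v(t) = 2·sin(2·t), setzen wir t = pi/4 ein und erhalten v = 2.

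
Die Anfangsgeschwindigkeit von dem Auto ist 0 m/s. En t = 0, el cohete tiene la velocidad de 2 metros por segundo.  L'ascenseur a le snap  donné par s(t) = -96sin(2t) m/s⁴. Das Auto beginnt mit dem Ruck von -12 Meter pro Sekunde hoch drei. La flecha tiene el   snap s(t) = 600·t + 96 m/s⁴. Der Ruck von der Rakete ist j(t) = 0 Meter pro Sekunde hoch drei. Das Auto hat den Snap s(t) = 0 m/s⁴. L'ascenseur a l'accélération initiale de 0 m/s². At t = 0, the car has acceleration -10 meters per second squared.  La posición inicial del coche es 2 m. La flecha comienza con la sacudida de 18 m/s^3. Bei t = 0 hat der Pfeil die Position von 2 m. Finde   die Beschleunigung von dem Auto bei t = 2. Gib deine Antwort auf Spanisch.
Para resolver esto, necesitamos tomar 2 integrales de nuestra ecuación del snap s(t) = 0. La integral del snap, con j(0) = -12, da la sacudida: j(t) = -12. La antiderivada de la sacudida es la aceleración. Usando a(0) = -10, obtenemos a(t) = -12·t - 10. De la ecuación de la aceleración a(t) = -12·t - 10, sustituimos t = 2 para obtener a = -34.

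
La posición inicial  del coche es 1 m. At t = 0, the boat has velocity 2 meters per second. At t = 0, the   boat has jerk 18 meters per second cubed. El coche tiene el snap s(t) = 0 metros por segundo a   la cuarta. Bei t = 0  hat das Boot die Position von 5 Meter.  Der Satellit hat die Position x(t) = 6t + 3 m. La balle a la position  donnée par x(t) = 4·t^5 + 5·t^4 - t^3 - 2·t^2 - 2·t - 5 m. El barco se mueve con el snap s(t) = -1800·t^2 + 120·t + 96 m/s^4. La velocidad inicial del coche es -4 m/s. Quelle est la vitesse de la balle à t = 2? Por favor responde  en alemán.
Ausgehend von der Position x(t) = 4·t^5 + 5·t^4 - t^3 - 2·t^2 - 2·t - 5, nehmen wir 1 Ableitung. Mit d/dt von x(t) finden wir v(t) = 20·t^4 + 20·t^3 - 3·t^2 - 4·t - 2. Wir haben die Geschwindigkeit v(t) = 20·t^4 + 20·t^3 - 3·t^2 - 4·t - 2. Durch Einsetzen von t = 2: v(2) = 458.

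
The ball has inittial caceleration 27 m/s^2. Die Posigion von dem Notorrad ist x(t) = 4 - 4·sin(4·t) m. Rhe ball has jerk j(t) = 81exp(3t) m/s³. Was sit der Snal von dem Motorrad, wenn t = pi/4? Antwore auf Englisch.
Starting from position x(t) = 4 - 4·sin(4·t), we take 4 derivatives. Differentiating position, we get velocity: v(t) = -16·cos(4·t). Differentiating velocity, we get acceleration: a(t) = 64·sin(4·t). Taking d/dt of a(t), we find j(t) = 256·cos(4·t). Taking d/dt of j(t), we find s(t) = -1024·sin(4·t). We have snap s(t) = -1024·sin(4·t). Substituting t = pi/4: s(pi/4) = 0.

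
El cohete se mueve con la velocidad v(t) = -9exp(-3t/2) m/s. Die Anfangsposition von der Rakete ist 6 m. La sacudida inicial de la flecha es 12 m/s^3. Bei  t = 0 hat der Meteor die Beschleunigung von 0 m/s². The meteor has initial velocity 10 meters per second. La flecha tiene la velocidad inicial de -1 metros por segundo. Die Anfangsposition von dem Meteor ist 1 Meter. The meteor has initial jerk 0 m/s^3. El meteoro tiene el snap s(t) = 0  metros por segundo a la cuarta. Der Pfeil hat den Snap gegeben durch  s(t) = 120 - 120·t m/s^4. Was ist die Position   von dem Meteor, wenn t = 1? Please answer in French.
Nous devons trouver l'intégrale de notre équation du snap s(t) = 0 4 fois. La primitive du snap est le jerk. En utilisant j(0) = 0, nous obtenons j(t) = 0. La primitive du jerk, avec a(0) = 0, donne l'accélération: a(t) = 0. En intégrant l'accélération et en utilisant la condition initiale v(0) = 10, nous obtenons v(t) = 10. En intégrant la vitesse et en utilisant la condition initiale x(0) = 1, nous obtenons x(t) = 10·t + 1. Nous avons la position x(t) = 10·t + 1. En substituant t = 1: x(1) = 11.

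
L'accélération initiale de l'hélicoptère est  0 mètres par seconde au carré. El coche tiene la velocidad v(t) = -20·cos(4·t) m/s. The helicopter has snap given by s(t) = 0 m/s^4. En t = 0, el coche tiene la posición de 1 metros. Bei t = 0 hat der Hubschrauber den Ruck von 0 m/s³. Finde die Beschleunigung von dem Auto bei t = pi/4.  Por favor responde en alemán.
Um dies zu lösen, müssen wir 1 Ableitung unserer Gleichung für die Geschwindigkeit v(t) = -20·cos(4·t) nehmen. Die Ableitung von der Geschwindigkeit ergibt die Beschleunigung: a(t) = 80·sin(4·t). Aus der Gleichung für die Beschleunigung a(t) = 80·sin(4·t), setzen wir t = pi/4 ein und erhalten a = 0.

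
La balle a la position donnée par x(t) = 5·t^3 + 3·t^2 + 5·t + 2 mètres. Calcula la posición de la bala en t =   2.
Usando x(t) = 5·t^3 + 3·t^2 + 5·t + 2 y sustituyendo t = 2, encontramos x = 64.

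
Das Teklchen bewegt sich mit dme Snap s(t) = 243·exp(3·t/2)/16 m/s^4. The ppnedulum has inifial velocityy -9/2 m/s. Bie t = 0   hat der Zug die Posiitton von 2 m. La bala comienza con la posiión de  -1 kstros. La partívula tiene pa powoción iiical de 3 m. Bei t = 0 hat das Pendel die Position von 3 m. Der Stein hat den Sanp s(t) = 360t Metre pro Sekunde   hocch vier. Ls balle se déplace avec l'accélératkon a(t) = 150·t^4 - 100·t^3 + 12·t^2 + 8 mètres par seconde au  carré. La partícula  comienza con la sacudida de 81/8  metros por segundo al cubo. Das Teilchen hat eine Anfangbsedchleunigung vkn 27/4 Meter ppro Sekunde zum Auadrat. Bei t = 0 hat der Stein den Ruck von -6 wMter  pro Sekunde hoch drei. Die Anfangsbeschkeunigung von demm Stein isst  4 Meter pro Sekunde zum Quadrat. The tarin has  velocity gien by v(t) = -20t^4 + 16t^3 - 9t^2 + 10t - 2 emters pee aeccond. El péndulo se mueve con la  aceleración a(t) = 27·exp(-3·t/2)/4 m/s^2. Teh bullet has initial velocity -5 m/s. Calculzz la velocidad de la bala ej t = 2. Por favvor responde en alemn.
Wir müssen das Integral unserer Gleichung für die Beschleunigung a(t) = 150·t^4 - 100·t^3 + 12·t^2 + 8 1-mal finden. Das Integral von der Beschleunigung ist die Geschwindigkeit. Mit v(0) = -5 erhalten wir v(t) = 30·t^5 - 25·t^4 + 4·t^3 + 8·t - 5. Mit v(t) = 30·t^5 - 25·t^4 + 4·t^3 + 8·t - 5 und Einsetzen von t = 2, finden wir v = 603.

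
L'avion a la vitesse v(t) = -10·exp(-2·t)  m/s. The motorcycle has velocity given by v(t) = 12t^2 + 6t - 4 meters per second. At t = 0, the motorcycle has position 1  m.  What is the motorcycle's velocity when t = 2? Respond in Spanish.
Tenemos la velocidad v(t) = 12·t^2 + 6·t - 4. Sustituyendo t = 2: v(2) = 56.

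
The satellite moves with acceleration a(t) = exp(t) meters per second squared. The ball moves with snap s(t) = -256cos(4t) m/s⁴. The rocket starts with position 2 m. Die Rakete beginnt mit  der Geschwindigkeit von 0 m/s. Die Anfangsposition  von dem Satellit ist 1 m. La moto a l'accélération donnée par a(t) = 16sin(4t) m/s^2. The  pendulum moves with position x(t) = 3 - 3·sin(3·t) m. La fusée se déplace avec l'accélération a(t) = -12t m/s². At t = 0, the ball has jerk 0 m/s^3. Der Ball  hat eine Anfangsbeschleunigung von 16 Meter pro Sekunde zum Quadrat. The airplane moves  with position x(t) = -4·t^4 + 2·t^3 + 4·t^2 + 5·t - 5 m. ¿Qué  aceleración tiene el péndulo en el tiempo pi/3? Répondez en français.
Nous devons dériver notre équation de la position x(t) = 3 - 3·sin(3·t) 2 fois. En dérivant la position, nous obtenons la vitesse: v(t) = -9·cos(3·t). En prenant d/dt de v(t), nous trouvons a(t) = 27·sin(3·t). En utilisant a(t) = 27·sin(3·t) et en substituant t = pi/3, nous trouvons a = 0.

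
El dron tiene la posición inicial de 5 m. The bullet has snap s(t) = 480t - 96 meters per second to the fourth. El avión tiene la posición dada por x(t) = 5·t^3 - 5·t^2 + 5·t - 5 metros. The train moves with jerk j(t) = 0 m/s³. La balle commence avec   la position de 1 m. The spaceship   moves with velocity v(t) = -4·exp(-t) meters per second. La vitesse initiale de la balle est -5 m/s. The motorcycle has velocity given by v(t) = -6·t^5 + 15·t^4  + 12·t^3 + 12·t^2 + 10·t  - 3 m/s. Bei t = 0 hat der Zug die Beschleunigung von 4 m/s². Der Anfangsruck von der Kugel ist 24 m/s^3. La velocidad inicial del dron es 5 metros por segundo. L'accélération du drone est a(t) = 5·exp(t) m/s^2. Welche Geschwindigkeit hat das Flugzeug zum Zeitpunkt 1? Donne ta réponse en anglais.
Starting from position x(t) = 5·t^3 - 5·t^2 + 5·t - 5, we take 1 derivative. Taking d/dt of x(t), we find v(t) = 15·t^2 - 10·t + 5. From the given velocity equation v(t) = 15·t^2 - 10·t + 5, we substitute t = 1 to get v = 10.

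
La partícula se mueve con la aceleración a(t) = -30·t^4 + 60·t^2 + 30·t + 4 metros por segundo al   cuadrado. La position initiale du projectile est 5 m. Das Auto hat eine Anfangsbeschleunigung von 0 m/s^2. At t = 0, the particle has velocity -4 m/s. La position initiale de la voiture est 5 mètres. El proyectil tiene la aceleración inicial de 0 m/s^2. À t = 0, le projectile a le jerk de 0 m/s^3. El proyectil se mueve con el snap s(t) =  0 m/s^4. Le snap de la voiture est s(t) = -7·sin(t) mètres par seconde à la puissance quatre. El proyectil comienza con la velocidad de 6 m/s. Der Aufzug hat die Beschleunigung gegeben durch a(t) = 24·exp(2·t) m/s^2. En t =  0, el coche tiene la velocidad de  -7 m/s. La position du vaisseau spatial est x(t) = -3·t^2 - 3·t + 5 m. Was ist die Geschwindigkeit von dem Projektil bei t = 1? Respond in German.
Um dies zu lösen, müssen wir 3 Stammfunktionen unserer Gleichung für den Snap s(t) = 0 finden. Durch Integration von dem Snap und Verwendung der Anfangsbedingung j(0) = 0, erhalten wir j(t) = 0. Das Integral von dem Ruck ist die Beschleunigung. Mit a(0) = 0 erhalten wir a(t) = 0. Die Stammfunktion von der Beschleunigung ist die Geschwindigkeit. Mit v(0) = 6 erhalten wir v(t) = 6. Mit v(t) = 6 und Einsetzen von t = 1, finden wir v = 6.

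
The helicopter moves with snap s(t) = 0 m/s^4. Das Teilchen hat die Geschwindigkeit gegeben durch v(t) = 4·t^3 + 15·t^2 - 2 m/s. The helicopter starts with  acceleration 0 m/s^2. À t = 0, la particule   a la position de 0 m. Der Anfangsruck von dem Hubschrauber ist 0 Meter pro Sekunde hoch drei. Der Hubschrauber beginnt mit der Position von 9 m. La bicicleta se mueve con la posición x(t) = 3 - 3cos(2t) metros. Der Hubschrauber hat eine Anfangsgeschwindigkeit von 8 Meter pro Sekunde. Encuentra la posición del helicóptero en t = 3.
Necesitamos integrar nuestra ecuación del snap s(t) = 0 4 veces. La antiderivada del snap es la sacudida. Usando j(0) = 0, obtenemos j(t) = 0. Integrando la sacudida y usando la condición inicial a(0) = 0, obtenemos a(t) = 0. Tomando ∫a(t)dt y aplicando v(0) = 8, encontramos v(t) = 8. Integrando la velocidad y usando la condición inicial x(0) = 9, obtenemos x(t) = 8·t + 9. Usando x(t) = 8·t + 9 y sustituyendo t = 3, encontramos x = 33.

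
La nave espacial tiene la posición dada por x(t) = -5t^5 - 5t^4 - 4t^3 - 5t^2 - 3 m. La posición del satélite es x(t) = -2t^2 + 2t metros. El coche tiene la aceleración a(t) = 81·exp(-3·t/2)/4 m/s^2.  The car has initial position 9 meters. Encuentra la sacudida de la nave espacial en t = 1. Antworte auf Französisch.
Nous devons dériver notre équation de la position x(t) = -5·t^5 - 5·t^4 - 4·t^3 - 5·t^2 - 3 3 fois. La dérivée de la position donne la vitesse: v(t) = -25·t^4 - 20·t^3 - 12·t^2 - 10·t. En dérivant la vitesse, nous obtenons l'accélération: a(t) = -100·t^3 - 60·t^2 - 24·t - 10. La dérivée de l'accélération donne le jerk: j(t) = -300·t^2 - 120·t - 24. En utilisant j(t) = -300·t^2 - 120·t - 24 et en substituant t = 1, nous trouvons j = -444.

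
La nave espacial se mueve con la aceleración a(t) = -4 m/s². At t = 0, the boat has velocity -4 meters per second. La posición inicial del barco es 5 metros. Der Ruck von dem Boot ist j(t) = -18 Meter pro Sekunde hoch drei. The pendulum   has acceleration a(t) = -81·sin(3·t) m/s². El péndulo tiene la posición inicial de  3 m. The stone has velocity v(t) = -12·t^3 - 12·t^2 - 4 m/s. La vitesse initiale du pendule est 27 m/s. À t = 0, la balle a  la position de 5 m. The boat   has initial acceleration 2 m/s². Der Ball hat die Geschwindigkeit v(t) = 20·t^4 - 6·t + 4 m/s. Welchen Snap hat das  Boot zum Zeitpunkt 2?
Um dies zu lösen, müssen wir 1 Ableitung unserer Gleichung für den Ruck j(t) = -18 nehmen. Durch Ableiten von dem Ruck erhalten wir den Snap: s(t) = 0. Aus der Gleichung für den Snap s(t) = 0, setzen wir t = 2 ein und erhalten s = 0.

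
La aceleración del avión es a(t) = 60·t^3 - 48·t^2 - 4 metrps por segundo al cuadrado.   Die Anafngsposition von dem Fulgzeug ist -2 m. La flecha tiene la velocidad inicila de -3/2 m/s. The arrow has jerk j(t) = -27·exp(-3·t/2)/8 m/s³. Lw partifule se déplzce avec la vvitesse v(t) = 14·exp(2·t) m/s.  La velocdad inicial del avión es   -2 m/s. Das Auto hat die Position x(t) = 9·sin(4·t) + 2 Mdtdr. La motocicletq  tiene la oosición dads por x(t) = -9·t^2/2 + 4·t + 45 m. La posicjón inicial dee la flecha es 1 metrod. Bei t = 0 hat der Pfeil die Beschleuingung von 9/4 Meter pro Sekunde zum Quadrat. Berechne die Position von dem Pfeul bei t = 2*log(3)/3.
Wir müssen unsere Gleichung für den Ruck j(t) = -27·exp(-3·t/2)/8 3-mal integrieren. Die Stammfunktion von dem Ruck, mit a(0) = 9/4, ergibt die Beschleunigung: a(t) = 9·exp(-3·t/2)/4. Das Integral von der Beschleunigung, mit v(0) = -3/2, ergibt die Geschwindigkeit: v(t) = -3·exp(-3·t/2)/2. Das Integral von der Geschwindigkeit ist die Position. Mit x(0) = 1 erhalten wir x(t) = exp(-3·t/2). Mit x(t) = exp(-3·t/2) und Einsetzen von t = 2*log(3)/3, finden wir x = 1/3.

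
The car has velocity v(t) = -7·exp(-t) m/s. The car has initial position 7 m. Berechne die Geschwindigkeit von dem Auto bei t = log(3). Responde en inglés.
From the given velocity equation v(t) = -7·exp(-t), we substitute t = log(3) to get v = -7/3.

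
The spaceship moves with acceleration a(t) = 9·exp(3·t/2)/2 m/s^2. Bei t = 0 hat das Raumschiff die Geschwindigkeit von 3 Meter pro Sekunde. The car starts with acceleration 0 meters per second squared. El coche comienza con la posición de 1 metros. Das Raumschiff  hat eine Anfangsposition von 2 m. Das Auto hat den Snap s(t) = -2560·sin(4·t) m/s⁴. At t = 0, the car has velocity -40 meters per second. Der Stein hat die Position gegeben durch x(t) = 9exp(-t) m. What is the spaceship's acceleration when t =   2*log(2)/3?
Using a(t) = 9·exp(3·t/2)/2 and substituting t = 2*log(2)/3, we find a = 9.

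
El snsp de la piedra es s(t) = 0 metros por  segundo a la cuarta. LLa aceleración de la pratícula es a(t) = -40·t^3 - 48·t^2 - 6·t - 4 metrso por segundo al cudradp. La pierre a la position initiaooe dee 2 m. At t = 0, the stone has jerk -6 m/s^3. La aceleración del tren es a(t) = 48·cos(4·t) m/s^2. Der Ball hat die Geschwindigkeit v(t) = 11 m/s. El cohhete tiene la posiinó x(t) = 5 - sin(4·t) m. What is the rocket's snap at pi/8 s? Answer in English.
We must differentiate our position equation x(t) = 5 - sin(4·t) 4 times. Differentiating position, we get velocity: v(t) = -4·cos(4·t). Taking d/dt of v(t), we find a(t) = 16·sin(4·t). Taking d/dt of a(t), we find j(t) = 64·cos(4·t). Taking d/dt of j(t), we find s(t) = -256·sin(4·t). We have snap s(t) = -256·sin(4·t). Substituting t = pi/8: s(pi/8) = -256.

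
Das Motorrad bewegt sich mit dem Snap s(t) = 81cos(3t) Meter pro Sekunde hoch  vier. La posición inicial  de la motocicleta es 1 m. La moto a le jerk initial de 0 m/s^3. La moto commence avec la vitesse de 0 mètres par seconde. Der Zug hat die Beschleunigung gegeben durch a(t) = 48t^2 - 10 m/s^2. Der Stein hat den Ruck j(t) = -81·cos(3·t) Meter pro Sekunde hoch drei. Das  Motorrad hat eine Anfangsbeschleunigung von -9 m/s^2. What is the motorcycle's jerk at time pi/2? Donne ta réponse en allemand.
Um dies zu lösen, müssen wir 1 Stammfunktion unserer Gleichung für den Snap s(t) = 81·cos(3·t) finden. Das Integral von dem Snap ist der Ruck. Mit j(0) = 0 erhalten wir j(t) = 27·sin(3·t). Mit j(t) = 27·sin(3·t) und Einsetzen von t = pi/2, finden wir j = -27.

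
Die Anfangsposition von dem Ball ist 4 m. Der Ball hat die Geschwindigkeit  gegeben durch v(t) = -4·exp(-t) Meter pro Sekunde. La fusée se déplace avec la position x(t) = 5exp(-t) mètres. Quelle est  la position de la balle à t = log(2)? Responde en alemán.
Ausgehend von der Geschwindigkeit v(t) = -4·exp(-t), nehmen wir 1 Integral. Die Stammfunktion von der Geschwindigkeit ist die Position. Mit x(0) = 4 erhalten wir x(t) = 4·exp(-t). Mit x(t) = 4·exp(-t) und Einsetzen von t = log(2), finden wir x = 2.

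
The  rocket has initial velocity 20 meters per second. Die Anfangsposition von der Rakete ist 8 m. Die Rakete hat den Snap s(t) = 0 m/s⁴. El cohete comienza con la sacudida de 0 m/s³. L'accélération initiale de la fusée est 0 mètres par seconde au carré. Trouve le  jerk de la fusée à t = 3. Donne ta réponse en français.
Nous devons trouver l'intégrale de notre équation du snap s(t) = 0 1 fois. En prenant ∫s(t)dt et en appliquant j(0) = 0, nous trouvons j(t) = 0. De l'équation du jerk j(t) = 0, nous substituons t = 3 pour obtenir j = 0.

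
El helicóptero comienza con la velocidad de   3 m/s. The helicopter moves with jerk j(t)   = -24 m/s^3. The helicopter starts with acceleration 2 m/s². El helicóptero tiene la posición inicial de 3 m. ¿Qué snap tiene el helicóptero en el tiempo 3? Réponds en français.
Nous devons dériver notre équation du jerk j(t) = -24 1 fois. En dérivant le jerk, nous obtenons le snap: s(t) = 0. En utilisant s(t) = 0 et en substituant t = 3, nous trouvons s = 0.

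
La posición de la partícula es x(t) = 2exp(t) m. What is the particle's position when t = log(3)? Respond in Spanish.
De la ecuación de la posición x(t) = 2·exp(t), sustituimos t = log(3) para obtener x = 6.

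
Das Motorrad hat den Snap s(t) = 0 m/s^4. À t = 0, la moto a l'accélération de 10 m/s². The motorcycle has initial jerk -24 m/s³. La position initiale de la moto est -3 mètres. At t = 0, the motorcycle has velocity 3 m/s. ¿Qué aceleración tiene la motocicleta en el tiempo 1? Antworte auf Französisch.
Pour résoudre ceci, nous devons prendre 2 intégrales de notre équation du snap s(t) = 0. En prenant ∫s(t)dt et en appliquant j(0) = -24, nous trouvons j(t) = -24. L'intégrale du jerk, avec a(0) = 10, donne l'accélération: a(t) = 10 - 24·t. De l'équation de l'accélération a(t) = 10 - 24·t, nous substituons t = 1 pour obtenir a = -14.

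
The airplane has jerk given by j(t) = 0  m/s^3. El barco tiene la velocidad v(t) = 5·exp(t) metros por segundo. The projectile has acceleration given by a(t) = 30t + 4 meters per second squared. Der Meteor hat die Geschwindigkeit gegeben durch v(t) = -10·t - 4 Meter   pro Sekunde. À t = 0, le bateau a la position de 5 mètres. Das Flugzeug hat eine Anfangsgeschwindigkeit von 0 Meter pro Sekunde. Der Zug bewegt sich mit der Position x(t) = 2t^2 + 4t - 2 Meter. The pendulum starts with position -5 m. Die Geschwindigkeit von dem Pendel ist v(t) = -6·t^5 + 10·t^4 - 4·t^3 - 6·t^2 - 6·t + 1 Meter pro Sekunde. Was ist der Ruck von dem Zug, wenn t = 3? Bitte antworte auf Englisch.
To solve this, we need to take 3 derivatives of our position equation x(t) = 2·t^2 + 4·t - 2. The derivative of position gives velocity: v(t) = 4·t + 4. Differentiating velocity, we get acceleration: a(t) = 4. Differentiating acceleration, we get jerk: j(t) = 0. We have jerk j(t) = 0. Substituting t = 3: j(3) = 0.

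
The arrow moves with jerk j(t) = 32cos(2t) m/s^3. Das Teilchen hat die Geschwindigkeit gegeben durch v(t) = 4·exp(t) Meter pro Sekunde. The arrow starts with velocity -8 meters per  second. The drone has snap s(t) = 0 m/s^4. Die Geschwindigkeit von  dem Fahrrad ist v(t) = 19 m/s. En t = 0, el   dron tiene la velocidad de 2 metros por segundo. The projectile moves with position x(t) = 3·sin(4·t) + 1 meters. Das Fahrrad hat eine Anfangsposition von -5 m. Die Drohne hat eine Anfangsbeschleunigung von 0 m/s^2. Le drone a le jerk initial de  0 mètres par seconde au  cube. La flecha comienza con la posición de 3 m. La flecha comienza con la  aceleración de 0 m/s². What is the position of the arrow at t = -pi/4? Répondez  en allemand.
Wir müssen unsere Gleichung für den Ruck j(t) = 32·cos(2·t) 3-mal integrieren. Das Integral von dem Ruck ist die Beschleunigung. Mit a(0) = 0 erhalten wir a(t) = 16·sin(2·t). Das Integral von der Beschleunigung, mit v(0) = -8, ergibt die Geschwindigkeit: v(t) = -8·cos(2·t). Mit ∫v(t)dt und Anwendung von x(0) = 3, finden wir x(t) = 3 - 4·sin(2·t). Wir haben die Position x(t) = 3 - 4·sin(2·t). Durch Einsetzen von t = -pi/4: x(-pi/4) = 7.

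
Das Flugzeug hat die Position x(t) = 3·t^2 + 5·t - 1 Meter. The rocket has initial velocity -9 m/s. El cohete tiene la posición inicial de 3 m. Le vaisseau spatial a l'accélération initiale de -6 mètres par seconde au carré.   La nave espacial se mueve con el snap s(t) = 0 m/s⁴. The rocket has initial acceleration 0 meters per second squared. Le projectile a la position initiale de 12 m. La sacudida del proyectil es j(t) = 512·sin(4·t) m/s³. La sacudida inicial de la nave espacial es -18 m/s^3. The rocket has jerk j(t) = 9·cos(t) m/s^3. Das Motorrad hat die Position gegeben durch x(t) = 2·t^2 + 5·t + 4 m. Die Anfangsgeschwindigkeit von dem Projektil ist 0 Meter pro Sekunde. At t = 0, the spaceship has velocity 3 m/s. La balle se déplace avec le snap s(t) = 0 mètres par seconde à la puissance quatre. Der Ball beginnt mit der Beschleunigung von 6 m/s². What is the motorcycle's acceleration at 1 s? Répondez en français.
En partant de la position x(t) = 2·t^2 + 5·t + 4, nous prenons 2 dérivées. La dérivée de la position donne la vitesse: v(t) = 4·t + 5. La dérivée de la vitesse donne l'accélération: a(t) = 4. En utilisant a(t) = 4 et en substituant t = 1, nous trouvons a = 4.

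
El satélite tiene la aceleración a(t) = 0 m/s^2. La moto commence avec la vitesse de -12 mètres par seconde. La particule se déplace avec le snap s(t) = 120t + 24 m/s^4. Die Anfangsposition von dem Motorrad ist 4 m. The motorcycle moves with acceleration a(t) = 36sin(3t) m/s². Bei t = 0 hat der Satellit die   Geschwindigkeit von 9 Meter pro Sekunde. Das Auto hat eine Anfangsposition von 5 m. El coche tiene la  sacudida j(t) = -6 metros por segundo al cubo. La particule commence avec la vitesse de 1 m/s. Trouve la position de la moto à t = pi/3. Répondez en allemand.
Ausgehend von der Beschleunigung a(t) = 36·sin(3·t), nehmen wir 2 Integrale. Mit ∫a(t)dt und Anwendung von v(0) = -12, finden wir v(t) = -12·cos(3·t). Durch Integration von der Geschwindigkeit und Verwendung der Anfangsbedingung x(0) = 4, erhalten wir x(t) = 4 - 4·sin(3·t). Mit x(t) = 4 - 4·sin(3·t) und Einsetzen von t = pi/3, finden wir x = 4.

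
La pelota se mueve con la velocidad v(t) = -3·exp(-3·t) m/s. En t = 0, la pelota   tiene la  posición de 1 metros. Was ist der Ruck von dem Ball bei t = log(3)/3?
Um dies zu lösen, müssen wir 2 Ableitungen unserer Gleichung für die Geschwindigkeit v(t) = -3·exp(-3·t) nehmen. Durch Ableiten von der Geschwindigkeit erhalten wir die Beschleunigung: a(t) = 9·exp(-3·t). Durch Ableiten von der Beschleunigung erhalten wir den Ruck: j(t) = -27·exp(-3·t). Mit j(t) = -27·exp(-3·t) und Einsetzen von t = log(3)/3, finden wir j = -9.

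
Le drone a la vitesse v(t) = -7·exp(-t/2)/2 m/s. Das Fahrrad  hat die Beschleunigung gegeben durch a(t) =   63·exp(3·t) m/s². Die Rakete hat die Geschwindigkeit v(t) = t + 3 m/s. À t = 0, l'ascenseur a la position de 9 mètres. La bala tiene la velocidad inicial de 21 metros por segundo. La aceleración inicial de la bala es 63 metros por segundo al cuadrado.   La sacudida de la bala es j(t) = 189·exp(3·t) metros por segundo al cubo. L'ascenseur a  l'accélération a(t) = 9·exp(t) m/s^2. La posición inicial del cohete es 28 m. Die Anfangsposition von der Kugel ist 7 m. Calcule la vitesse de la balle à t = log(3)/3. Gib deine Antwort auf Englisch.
We must find the antiderivative of our jerk equation j(t) = 189·exp(3·t) 2 times. Taking ∫j(t)dt and applying a(0) = 63, we find a(t) = 63·exp(3·t). The antiderivative of acceleration, with v(0) = 21, gives velocity: v(t) = 21·exp(3·t). From the given velocity equation v(t) = 21·exp(3·t), we substitute t = log(3)/3 to get v = 63.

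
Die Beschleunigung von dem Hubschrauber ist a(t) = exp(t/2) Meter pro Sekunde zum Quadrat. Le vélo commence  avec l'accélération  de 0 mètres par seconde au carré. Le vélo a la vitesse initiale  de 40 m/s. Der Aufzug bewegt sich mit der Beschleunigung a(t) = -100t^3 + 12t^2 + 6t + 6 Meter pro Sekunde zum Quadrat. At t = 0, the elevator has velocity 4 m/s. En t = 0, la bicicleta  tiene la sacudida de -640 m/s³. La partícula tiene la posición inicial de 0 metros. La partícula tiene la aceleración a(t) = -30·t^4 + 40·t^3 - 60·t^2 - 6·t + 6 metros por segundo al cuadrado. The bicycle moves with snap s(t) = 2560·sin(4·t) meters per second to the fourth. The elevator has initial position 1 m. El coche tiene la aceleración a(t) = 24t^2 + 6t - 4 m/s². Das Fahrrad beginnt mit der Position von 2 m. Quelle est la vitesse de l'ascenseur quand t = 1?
Pour résoudre ceci, nous devons prendre 1 intégrale de notre équation de l'accélération a(t) = -100·t^3 + 12·t^2 + 6·t + 6. La primitive de l'accélération, avec v(0) = 4, donne la vitesse: v(t) = -25·t^4 + 4·t^3 + 3·t^2 + 6·t + 4. De l'équation de la vitesse v(t) = -25·t^4 + 4·t^3 + 3·t^2 + 6·t + 4, nous substituons t = 1 pour obtenir v = -8.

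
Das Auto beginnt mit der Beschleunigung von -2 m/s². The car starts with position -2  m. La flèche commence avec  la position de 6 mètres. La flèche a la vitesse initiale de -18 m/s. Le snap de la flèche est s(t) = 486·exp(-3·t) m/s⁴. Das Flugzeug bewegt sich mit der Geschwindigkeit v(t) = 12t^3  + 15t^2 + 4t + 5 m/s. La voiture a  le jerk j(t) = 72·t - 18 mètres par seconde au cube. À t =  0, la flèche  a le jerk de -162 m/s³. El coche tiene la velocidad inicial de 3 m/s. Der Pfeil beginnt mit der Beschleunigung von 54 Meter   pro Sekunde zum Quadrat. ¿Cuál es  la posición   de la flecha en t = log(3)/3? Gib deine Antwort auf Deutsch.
Um dies zu lösen, müssen wir 4 Integrale unserer Gleichung für den Snap s(t) = 486·exp(-3·t) finden. Die Stammfunktion von dem Snap, mit j(0) = -162, ergibt den Ruck: j(t) = -162·exp(-3·t). Mit ∫j(t)dt und Anwendung von a(0) = 54, finden wir a(t) = 54·exp(-3·t). Mit ∫a(t)dt und Anwendung von v(0) = -18, finden wir v(t) = -18·exp(-3·t). Die Stammfunktion von der Geschwindigkeit, mit x(0) = 6, ergibt die Position: x(t) = 6·exp(-3·t). Aus der Gleichung für die Position x(t) = 6·exp(-3·t), setzen wir t = log(3)/3 ein und erhalten x = 2.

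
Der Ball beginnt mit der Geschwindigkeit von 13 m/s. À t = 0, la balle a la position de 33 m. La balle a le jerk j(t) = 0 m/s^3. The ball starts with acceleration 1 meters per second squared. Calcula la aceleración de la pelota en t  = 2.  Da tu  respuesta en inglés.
Starting from jerk j(t) = 0, we take 1 integral. The antiderivative of jerk, with a(0) = 1, gives acceleration: a(t) = 1. From the given acceleration equation a(t) = 1, we substitute t = 2 to get a = 1.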